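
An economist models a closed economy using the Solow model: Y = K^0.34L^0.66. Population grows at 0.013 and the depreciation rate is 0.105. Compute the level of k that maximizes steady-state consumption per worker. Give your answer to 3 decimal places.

Break-even investment rate: n + δ = 0.013 + 0.105 = 0.118.
At the golden rule the marginal product of capital equals n+δ: 0.34·k^(0.34−1) = 0.118. Solving, k_gold = (0.34/0.118)^(1/0.66) ≈ 4.9700.

k_gold ≈ 4.970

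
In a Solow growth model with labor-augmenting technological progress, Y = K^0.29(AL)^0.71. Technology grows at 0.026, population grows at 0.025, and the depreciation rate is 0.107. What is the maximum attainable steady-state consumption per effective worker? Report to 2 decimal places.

c_gold ≈ 0.91

The effective depreciation rate is n + g + δ = 0.025 + 0.026 + 0.107 = 0.158.
At the golden rule the marginal product of capital equals n+g+δ: 0.29·k^(0.29−1) = 0.158. Solving, k_gold = (0.29/0.158)^(1/0.71) ≈ 2.3522.
y_gold = 2.3522^0.29 ≈ 1.2815.
c_gold = y_gold − (n+g+δ)·k_gold = 1.2815 − 0.158·2.3522 ≈ 0.9099.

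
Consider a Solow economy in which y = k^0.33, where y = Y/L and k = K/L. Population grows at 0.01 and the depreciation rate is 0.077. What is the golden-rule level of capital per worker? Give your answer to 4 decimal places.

k_gold ≈ 7.3143

Capital per worker breaks even when investment replaces (n + δ)·k; here n + δ = 0.087.
Golden rule sets MPK = n+δ: 0.33·k^(0.33−1) = 0.087, so k_gold = (0.33/0.087)^(1/0.67) ≈ 7.3143.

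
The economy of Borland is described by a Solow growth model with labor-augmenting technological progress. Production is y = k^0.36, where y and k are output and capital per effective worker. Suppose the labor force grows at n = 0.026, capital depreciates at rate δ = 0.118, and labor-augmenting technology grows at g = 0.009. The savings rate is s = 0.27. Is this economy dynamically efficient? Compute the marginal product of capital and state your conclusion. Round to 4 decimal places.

dynamically efficient; MPK ≈ 0.2040

Capital per effective worker breaks even when investment replaces (n + g + δ)·k; here n + g + δ = 0.153.
Steady-state k*: s·k^0.36 = 0.153·k gives k* = (0.27/0.153)^(1/0.64) ≈ 2.4290.
MPK = 0.36·2.4290^(-0.64) ≈ 0.2040.
MPK > n+g+δ = 0.153, so the economy is dynamically efficient (under-saving).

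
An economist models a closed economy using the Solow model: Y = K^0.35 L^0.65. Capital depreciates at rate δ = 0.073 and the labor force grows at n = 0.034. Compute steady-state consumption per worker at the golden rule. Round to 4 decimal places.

n + δ = 0.034 + 0.073 = 0.107.
Golden rule sets MPK = n+δ: 0.35·k^(0.35−1) = 0.107, so k_gold = (0.35/0.107)^(1/0.65) ≈ 6.1919.
y_gold = 6.1919^0.35 ≈ 1.8929.
c_gold = y_gold − (n+δ)·k_gold = 1.8929 − 0.107·6.1919 ≈ 1.2304.

c_gold ≈ 1.2304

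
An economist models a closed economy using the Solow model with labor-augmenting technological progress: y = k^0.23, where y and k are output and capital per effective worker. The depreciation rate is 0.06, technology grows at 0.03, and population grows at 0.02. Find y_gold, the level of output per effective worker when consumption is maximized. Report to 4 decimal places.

y_gold ≈ 1.2465

Capital per effective worker breaks even when investment replaces (n + g + δ)·k; here n + g + δ = 0.11.
At the golden rule the marginal product of capital equals n+g+δ: 0.23·k^(0.23−1) = 0.11. Solving, k_gold = (0.23/0.11)^(1/0.77) ≈ 2.6063.
Output: y_gold = k_gold^0.23 = 2.6063^0.23 ≈ 1.2465.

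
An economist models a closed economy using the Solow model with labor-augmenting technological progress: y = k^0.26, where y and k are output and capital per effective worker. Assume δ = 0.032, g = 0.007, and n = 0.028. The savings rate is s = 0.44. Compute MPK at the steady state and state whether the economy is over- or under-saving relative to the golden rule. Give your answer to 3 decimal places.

over-saving; MPK ≈ 0.040

The effective depreciation rate is n + g + δ = 0.028 + 0.007 + 0.032 = 0.067.
Steady-state k*: s·k^0.26 = 0.067·k gives k* = (0.44/0.067)^(1/0.74) ≈ 12.7223.
MPK = 0.26·12.7223^(-0.74) ≈ 0.0396.
MPK < n+g+δ = 0.067, so the economy is dynamically inefficient (over-saving).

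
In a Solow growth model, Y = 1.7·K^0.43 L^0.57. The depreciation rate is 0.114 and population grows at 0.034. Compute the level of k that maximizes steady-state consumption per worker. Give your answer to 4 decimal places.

Break-even investment rate: n + δ = 0.034 + 0.114 = 0.148.
Maximizing c = f(k) − (n+δ)·k gives f'(k) = n+δ, i.e. 0.43·1.7·k^(0.43−1) = 0.148, so k_gold = (0.43·1.7/0.148)^(1/0.57) ≈ 16.4793.

k_gold ≈ 16.4793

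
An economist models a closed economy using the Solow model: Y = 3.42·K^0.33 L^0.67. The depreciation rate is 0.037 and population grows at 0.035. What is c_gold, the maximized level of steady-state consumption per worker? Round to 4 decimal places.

c_gold ≈ 8.8876

n + δ = 0.035 + 0.037 = 0.072.
Golden rule sets MPK = n+δ: 0.33·3.42·k^(0.33−1) = 0.072, so k_gold = (0.33·3.42/0.072)^(1/0.67) ≈ 60.7984.
y_gold = 3.42·60.7984^0.33 ≈ 13.2651.
c_gold = y_gold − (n+δ)·k_gold = 13.2651 − 0.072·60.7984 ≈ 8.8876.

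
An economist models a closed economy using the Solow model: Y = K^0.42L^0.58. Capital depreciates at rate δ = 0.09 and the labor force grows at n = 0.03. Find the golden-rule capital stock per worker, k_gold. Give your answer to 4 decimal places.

n + δ = 0.03 + 0.09 = 0.12.
Setting f'(k) = n+δ gives 0.42·k^(0.42−1) = 0.12, hence k_gold = (0.42/0.12)^(1/0.58) ≈ 8.6706.

k_gold ≈ 8.6706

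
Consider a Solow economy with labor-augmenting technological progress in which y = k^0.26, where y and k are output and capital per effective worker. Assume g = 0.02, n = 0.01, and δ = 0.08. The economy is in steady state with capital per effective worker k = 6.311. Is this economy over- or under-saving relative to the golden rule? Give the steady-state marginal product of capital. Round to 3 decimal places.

over-saving; MPK ≈ 0.067

n + g + δ = 0.01 + 0.02 + 0.08 = 0.11.
MPK = 0.26·k^(0.26−1) = 0.26·6.311^(-0.74) ≈ 0.0665.
MPK < 0.11, so the economy is dynamically inefficient (over-saving).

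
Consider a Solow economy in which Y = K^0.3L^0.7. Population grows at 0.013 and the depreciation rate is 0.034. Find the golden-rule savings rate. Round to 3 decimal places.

n + δ = 0.013 + 0.034 = 0.047.
At the golden rule MPK = n+δ, and in any Cobb-Douglas steady state s = (n+δ)·k/y = MPK·k/y = capital's share 0.3.

s_gold = 0.300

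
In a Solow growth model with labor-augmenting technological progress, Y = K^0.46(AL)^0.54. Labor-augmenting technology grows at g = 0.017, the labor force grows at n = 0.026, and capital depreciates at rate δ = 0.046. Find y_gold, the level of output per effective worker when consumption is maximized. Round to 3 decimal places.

y_gold ≈ 4.052

n + g + δ = 0.026 + 0.017 + 0.046 = 0.089.
At the golden rule the marginal product of capital equals n+g+δ: 0.46·k^(0.46−1) = 0.089. Solving, k_gold = (0.46/0.089)^(1/0.54) ≈ 20.9436.
Output: y_gold = k_gold^0.46 = 20.9436^0.46 ≈ 4.0521.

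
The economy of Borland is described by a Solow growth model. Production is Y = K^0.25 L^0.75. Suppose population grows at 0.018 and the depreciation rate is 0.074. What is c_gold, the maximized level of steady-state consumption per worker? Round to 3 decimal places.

c_gold ≈ 1.047

n + δ = 0.018 + 0.074 = 0.092.
Golden rule sets MPK = n+δ: 0.25·k^(0.25−1) = 0.092, so k_gold = (0.25/0.092)^(1/0.75) ≈ 3.7920.
y_gold = 3.7920^0.25 ≈ 1.3955.
c_gold = y_gold − (n+δ)·k_gold = 1.3955 − 0.092·3.7920 ≈ 1.0466.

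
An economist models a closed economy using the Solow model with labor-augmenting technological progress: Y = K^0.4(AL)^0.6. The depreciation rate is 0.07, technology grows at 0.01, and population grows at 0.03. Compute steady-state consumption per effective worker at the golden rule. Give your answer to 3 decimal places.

The effective depreciation rate is n + g + δ = 0.03 + 0.01 + 0.07 = 0.11.
Golden rule sets MPK = n+g+δ: 0.4·k^(0.4−1) = 0.11, so k_gold = (0.4/0.11)^(1/0.6) ≈ 8.5990.
y_gold = 8.5990^0.4 ≈ 2.3647.
c_gold = y_gold − (n+g+δ)·k_gold = 2.3647 − 0.11·8.5990 ≈ 1.4188.

c_gold ≈ 1.419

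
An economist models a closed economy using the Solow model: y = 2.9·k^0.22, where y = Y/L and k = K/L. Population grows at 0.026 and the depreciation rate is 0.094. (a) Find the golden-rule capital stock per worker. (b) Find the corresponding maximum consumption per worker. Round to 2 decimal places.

n + δ = 0.026 + 0.094 = 0.12.
Maximizing c = f(k) − (n+δ)·k gives f'(k) = n+δ, i.e. 0.22·2.9·k^(0.22−1) = 0.12, so k_gold = (0.22·2.9/0.12)^(1/0.78) ≈ 8.5174.
y_gold = 2.9·8.5174^0.22 ≈ 4.6459; c_gold = y_gold − 0.12·k_gold ≈ 3.6238.

(a) k_gold ≈ 8.52; (b) c_gold ≈ 3.62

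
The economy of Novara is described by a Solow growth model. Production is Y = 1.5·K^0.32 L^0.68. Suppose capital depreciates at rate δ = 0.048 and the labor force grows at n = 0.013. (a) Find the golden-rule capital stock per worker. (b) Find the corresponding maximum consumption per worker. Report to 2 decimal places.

(a) k_gold ≈ 20.77; (b) c_gold ≈ 2.69

Break-even investment rate: n + δ = 0.013 + 0.048 = 0.061.
Golden rule sets MPK = n+δ: 0.32·1.5·k^(0.32−1) = 0.061, so k_gold = (0.32·1.5/0.061)^(1/0.68) ≈ 20.7738.
y_gold = 1.5·20.7738^0.32 ≈ 3.9600; c_gold = y_gold − 0.061·k_gold ≈ 2.6928.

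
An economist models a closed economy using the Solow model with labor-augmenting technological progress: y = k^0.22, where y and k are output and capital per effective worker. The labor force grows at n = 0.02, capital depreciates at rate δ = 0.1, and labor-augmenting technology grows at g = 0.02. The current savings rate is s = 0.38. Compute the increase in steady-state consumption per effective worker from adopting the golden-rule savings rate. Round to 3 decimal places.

n + g + δ = 0.02 + 0.02 + 0.1 = 0.14.
Current steady state (s = 0.38): k* = (0.38/0.14)^(1/0.78) ≈ 3.5972, y* = 3.5972^0.22 ≈ 1.3253, c* = (1−0.38)·1.3253 ≈ 0.8217.
Setting f'(k) = n+g+δ gives 0.22·k^(0.22−1) = 0.14, hence k_gold = (0.22/0.14)^(1/0.78) ≈ 1.7851.
y_gold = 1.7851^0.22 ≈ 1.1360, c_gold = y_gold − 0.14·k_gold ≈ 0.8861.
Gain: Δc = 0.8861 − 0.8217 ≈ 0.0644.

Δc ≈ 0.064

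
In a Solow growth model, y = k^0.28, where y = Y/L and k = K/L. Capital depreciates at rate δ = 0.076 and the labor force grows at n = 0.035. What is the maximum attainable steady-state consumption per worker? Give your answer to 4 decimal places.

c_gold ≈ 1.0318

n + δ = 0.035 + 0.076 = 0.111.
Maximizing c = f(k) − (n+δ)·k gives f'(k) = n+δ, i.e. 0.28·k^(0.28−1) = 0.111, so k_gold = (0.28/0.111)^(1/0.72) ≈ 3.6150.
y_gold = 3.6150^0.28 ≈ 1.4331.
c_gold = y_gold − (n+δ)·k_gold = 1.4331 − 0.111·3.6150 ≈ 1.0318.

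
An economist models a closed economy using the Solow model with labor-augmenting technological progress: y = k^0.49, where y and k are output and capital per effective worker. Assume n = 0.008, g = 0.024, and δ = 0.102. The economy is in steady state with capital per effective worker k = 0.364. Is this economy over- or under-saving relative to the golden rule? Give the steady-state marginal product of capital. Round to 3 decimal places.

under-saving; MPK ≈ 0.820

Break-even investment rate: n + g + δ = 0.008 + 0.024 + 0.102 = 0.134.
MPK = 0.49·k^(0.49−1) = 0.49·0.364^(-0.51) ≈ 0.8204.
MPK > 0.134, so the economy is dynamically efficient (under-saving).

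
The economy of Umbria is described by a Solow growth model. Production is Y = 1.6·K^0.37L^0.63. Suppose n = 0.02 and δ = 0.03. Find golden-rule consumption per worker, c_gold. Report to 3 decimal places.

Capital per worker breaks even when investment replaces (n + δ)·k; here n + δ = 0.05.
Maximizing c = f(k) − (n+δ)·k gives f'(k) = n+δ, i.e. 0.37·1.6·k^(0.37−1) = 0.05, so k_gold = (0.37·1.6/0.05)^(1/0.63) ≈ 50.5514.
y_gold = 1.6·50.5514^0.37 ≈ 6.8313.
c_gold = y_gold − (n+δ)·k_gold = 6.8313 − 0.05·50.5514 ≈ 4.3037.

c_gold ≈ 4.304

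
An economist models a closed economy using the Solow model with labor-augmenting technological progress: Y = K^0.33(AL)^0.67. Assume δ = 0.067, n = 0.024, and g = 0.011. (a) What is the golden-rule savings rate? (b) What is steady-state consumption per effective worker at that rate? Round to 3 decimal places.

(a) s_gold = 0.330; (b) c_gold ≈ 1.195

Break-even investment rate: n + g + δ = 0.024 + 0.011 + 0.067 = 0.102.
For Cobb-Douglas, s_gold equals capital's share: s_gold = 0.33.
Maximizing c = f(k) − (n+g+δ)·k gives f'(k) = n+g+δ, i.e. 0.33·k^(0.33−1) = 0.102, so k_gold = (0.33/0.102)^(1/0.67) ≈ 5.7685.
y_gold = 5.7685^0.33 ≈ 1.7830; c_gold = (1−0.33)·y_gold ≈ 1.1946.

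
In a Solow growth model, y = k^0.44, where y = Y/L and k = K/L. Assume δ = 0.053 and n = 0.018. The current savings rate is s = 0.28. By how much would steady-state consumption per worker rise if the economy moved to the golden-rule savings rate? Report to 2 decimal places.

Δc ≈ 0.23

Capital per worker breaks even when investment replaces (n + δ)·k; here n + δ = 0.071.
Current steady state (s = 0.28): k* = (0.28/0.071)^(1/0.56) ≈ 11.5906, y* = 11.5906^0.44 ≈ 2.9390, c* = (1−0.28)·2.9390 ≈ 2.1161.
At the golden rule the marginal product of capital equals n+δ: 0.44·k^(0.44−1) = 0.071. Solving, k_gold = (0.44/0.071)^(1/0.56) ≈ 25.9796.
y_gold = 25.9796^0.44 ≈ 4.1922, c_gold = y_gold − 0.071·k_gold ≈ 2.3476.
Gain: Δc = 2.3476 − 2.1161 ≈ 0.2315.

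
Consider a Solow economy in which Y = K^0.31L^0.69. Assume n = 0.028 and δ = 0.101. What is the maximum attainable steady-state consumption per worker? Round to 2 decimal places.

c_gold ≈ 1.02

The effective depreciation rate is n + δ = 0.028 + 0.101 = 0.129.
At the golden rule the marginal product of capital equals n+δ: 0.31·k^(0.31−1) = 0.129. Solving, k_gold = (0.31/0.129)^(1/0.69) ≈ 3.5632.
y_gold = 3.5632^0.31 ≈ 1.4828.
c_gold = y_gold − (n+δ)·k_gold = 1.4828 − 0.129·3.5632 ≈ 1.0231.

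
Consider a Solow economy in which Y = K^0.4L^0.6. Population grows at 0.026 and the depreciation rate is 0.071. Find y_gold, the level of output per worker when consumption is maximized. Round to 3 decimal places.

y_gold ≈ 2.572

Break-even investment rate: n + δ = 0.026 + 0.071 = 0.097.
At the golden rule the marginal product of capital equals n+δ: 0.4·k^(0.4−1) = 0.097. Solving, k_gold = (0.4/0.097)^(1/0.6) ≈ 10.6043.
Output: y_gold = k_gold^0.4 = 10.6043^0.4 ≈ 2.5715.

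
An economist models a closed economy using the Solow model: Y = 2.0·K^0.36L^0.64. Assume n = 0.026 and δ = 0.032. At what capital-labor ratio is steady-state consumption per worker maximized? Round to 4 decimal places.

k_gold ≈ 51.1948

The effective depreciation rate is n + δ = 0.026 + 0.032 = 0.058.
Golden rule sets MPK = n+δ: 0.36·2.0·k^(0.36−1) = 0.058, so k_gold = (0.36·2.0/0.058)^(1/0.64) ≈ 51.1948.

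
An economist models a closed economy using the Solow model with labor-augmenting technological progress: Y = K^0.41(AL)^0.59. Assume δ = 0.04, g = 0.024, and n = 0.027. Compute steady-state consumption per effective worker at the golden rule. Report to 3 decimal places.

c_gold ≈ 1.679

The effective depreciation rate is n + g + δ = 0.027 + 0.024 + 0.04 = 0.091.
Setting f'(k) = n+g+δ gives 0.41·k^(0.41−1) = 0.091, hence k_gold = (0.41/0.091)^(1/0.59) ≈ 12.8244.
y_gold = 12.8244^0.41 ≈ 2.8464.
c_gold = y_gold − (n+g+δ)·k_gold = 2.8464 − 0.091·12.8244 ≈ 1.6794.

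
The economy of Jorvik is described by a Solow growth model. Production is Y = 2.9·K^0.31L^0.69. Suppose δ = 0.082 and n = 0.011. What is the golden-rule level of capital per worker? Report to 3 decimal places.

n + δ = 0.011 + 0.082 = 0.093.
Golden rule sets MPK = n+δ: 0.31·2.9·k^(0.31−1) = 0.093, so k_gold = (0.31·2.9/0.093)^(1/0.69) ≈ 26.7878.

k_gold ≈ 26.788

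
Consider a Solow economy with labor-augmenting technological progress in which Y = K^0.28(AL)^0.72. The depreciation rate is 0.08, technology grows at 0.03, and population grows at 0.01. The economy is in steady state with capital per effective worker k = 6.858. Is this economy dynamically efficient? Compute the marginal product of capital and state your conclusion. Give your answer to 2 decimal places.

Break-even investment rate: n + g + δ = 0.01 + 0.03 + 0.08 = 0.12.
MPK = 0.28·k^(0.28−1) = 0.28·6.858^(-0.72) ≈ 0.0700.
MPK < 0.12, so the economy is dynamically inefficient (over-saving).

dynamically inefficient; MPK ≈ 0.07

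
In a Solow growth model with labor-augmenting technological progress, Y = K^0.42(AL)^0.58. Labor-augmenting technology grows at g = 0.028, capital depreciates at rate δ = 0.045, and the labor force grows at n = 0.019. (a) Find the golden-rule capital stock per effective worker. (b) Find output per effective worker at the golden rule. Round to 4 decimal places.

(a) k_gold ≈ 13.7089; (b) y_gold ≈ 3.0029

The effective depreciation rate is n + g + δ = 0.019 + 0.028 + 0.045 = 0.092.
At the golden rule the marginal product of capital equals n+g+δ: 0.42·k^(0.42−1) = 0.092. Solving, k_gold = (0.42/0.092)^(1/0.58) ≈ 13.7089.
y_gold = 13.7089^0.42 ≈ 3.0029.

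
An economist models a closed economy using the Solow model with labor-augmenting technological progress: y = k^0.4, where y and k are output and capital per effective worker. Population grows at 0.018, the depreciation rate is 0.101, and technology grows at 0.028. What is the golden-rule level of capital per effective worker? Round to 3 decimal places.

k_gold ≈ 5.304

The effective depreciation rate is n + g + δ = 0.018 + 0.028 + 0.101 = 0.147.
Setting f'(k) = n+g+δ gives 0.4·k^(0.4−1) = 0.147, hence k_gold = (0.4/0.147)^(1/0.6) ≈ 5.3036.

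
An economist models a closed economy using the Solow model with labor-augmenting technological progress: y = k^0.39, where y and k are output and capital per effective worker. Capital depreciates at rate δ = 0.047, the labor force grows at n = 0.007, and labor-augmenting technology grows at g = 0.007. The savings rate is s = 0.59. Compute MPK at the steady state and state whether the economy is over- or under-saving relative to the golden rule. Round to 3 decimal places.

The effective depreciation rate is n + g + δ = 0.007 + 0.007 + 0.047 = 0.061.
Steady-state k*: s·k^0.39 = 0.061·k gives k* = (0.59/0.061)^(1/0.61) ≈ 41.2677.
MPK = 0.39·41.2677^(-0.61) ≈ 0.0403.
MPK < n+g+δ = 0.061, so the economy is dynamically inefficient (over-saving).

over-saving; MPK ≈ 0.040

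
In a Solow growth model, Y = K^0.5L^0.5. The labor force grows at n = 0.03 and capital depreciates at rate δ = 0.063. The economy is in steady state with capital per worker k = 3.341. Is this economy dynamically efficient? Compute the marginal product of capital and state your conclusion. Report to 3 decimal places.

Break-even investment rate: n + δ = 0.03 + 0.063 = 0.093.
MPK = 0.5·k^(0.5−1) = 0.5·3.341^(-0.5) ≈ 0.2735.
MPK > 0.093, so the economy is dynamically efficient (under-saving).

dynamically efficient; MPK ≈ 0.274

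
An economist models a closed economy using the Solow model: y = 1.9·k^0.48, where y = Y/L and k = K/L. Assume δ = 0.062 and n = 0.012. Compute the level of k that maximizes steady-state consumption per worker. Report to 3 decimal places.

k_gold ≈ 125.205

Capital per worker breaks even when investment replaces (n + δ)·k; here n + δ = 0.074.
Golden rule sets MPK = n+δ: 0.48·1.9·k^(0.48−1) = 0.074, so k_gold = (0.48·1.9/0.074)^(1/0.52) ≈ 125.2049.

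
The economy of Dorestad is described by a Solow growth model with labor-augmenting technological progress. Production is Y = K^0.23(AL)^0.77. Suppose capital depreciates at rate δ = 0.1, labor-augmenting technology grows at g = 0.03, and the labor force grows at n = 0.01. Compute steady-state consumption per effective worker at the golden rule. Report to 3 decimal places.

The effective depreciation rate is n + g + δ = 0.01 + 0.03 + 0.1 = 0.14.
Maximizing c = f(k) − (n+g+δ)·k gives f'(k) = n+g+δ, i.e. 0.23·k^(0.23−1) = 0.14, so k_gold = (0.23/0.14)^(1/0.77) ≈ 1.9055.
y_gold = 1.9055^0.23 ≈ 1.1598.
c_gold = y_gold − (n+g+δ)·k_gold = 1.1598 − 0.14·1.9055 ≈ 0.8931.

c_gold ≈ 0.893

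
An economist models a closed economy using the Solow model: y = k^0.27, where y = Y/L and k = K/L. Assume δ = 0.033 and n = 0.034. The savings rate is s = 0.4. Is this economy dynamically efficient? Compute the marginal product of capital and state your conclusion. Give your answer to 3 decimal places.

Break-even investment rate: n + δ = 0.034 + 0.033 = 0.067.
Steady-state k*: s·k^0.27 = 0.067·k gives k* = (0.4/0.067)^(1/0.73) ≈ 11.5609.
MPK = 0.27·11.5609^(-0.73) ≈ 0.0452.
MPK < n+δ = 0.067, so the economy is dynamically inefficient (over-saving).

dynamically inefficient; MPK ≈ 0.045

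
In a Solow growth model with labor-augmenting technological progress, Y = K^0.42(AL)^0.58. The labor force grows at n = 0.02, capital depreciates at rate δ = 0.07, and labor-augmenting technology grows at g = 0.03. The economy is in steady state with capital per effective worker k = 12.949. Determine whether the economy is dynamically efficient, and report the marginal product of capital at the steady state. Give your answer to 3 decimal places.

Break-even investment rate: n + g + δ = 0.02 + 0.03 + 0.07 = 0.12.
MPK = 0.42·k^(0.42−1) = 0.42·12.949^(-0.58) ≈ 0.0951.
MPK < 0.12, so the economy is dynamically inefficient (over-saving).

dynamically inefficient; MPK ≈ 0.095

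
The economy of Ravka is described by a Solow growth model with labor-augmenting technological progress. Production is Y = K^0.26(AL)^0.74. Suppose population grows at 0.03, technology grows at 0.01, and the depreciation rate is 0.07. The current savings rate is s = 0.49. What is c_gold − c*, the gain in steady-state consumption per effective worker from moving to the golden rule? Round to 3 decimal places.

Break-even investment rate: n + g + δ = 0.03 + 0.01 + 0.07 = 0.11.
Current steady state (s = 0.49): k* = (0.49/0.11)^(1/0.74) ≈ 7.5294, y* = 7.5294^0.26 ≈ 1.6903, c* = (1−0.49)·1.6903 ≈ 0.8620.
Golden rule sets MPK = n+g+δ: 0.26·k^(0.26−1) = 0.11, so k_gold = (0.26/0.11)^(1/0.74) ≈ 3.1977.
y_gold = 3.1977^0.26 ≈ 1.3529, c_gold = y_gold − 0.11·k_gold ≈ 1.0011.
Gain: Δc = 1.0011 − 0.8620 ≈ 0.1391.

Δc ≈ 0.139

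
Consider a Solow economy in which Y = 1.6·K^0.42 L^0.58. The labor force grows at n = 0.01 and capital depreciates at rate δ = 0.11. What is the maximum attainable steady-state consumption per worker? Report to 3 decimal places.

The effective depreciation rate is n + δ = 0.01 + 0.11 = 0.12.
Maximizing c = f(k) − (n+δ)·k gives f'(k) = n+δ, i.e. 0.42·1.6·k^(0.42−1) = 0.12, so k_gold = (0.42·1.6/0.12)^(1/0.58) ≈ 19.4975.
y_gold = 1.6·19.4975^0.42 ≈ 5.5707.
c_gold = y_gold − (n+δ)·k_gold = 5.5707 − 0.12·19.4975 ≈ 3.2310.

c_gold ≈ 3.231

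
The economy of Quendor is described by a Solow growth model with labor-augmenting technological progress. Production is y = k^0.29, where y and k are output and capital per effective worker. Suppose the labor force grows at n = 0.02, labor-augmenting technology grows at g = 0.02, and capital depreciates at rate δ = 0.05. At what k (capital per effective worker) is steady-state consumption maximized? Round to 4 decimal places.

k_gold ≈ 5.1965

Capital per effective worker breaks even when investment replaces (n + g + δ)·k; here n + g + δ = 0.09.
Setting f'(k) = n+g+δ gives 0.29·k^(0.29−1) = 0.09, hence k_gold = (0.29/0.09)^(1/0.71) ≈ 5.1965.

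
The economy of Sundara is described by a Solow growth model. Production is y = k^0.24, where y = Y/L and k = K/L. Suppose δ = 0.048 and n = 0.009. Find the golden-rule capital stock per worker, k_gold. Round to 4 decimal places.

Break-even investment rate: n + δ = 0.009 + 0.048 = 0.057.
Setting f'(k) = n+δ gives 0.24·k^(0.24−1) = 0.057, hence k_gold = (0.24/0.057)^(1/0.76) ≈ 6.6297.

k_gold ≈ 6.6297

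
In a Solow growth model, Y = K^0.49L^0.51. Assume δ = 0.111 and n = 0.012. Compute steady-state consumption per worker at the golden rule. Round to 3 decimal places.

Break-even investment rate: n + δ = 0.012 + 0.111 = 0.123.
Setting f'(k) = n+δ gives 0.49·k^(0.49−1) = 0.123, hence k_gold = (0.49/0.123)^(1/0.51) ≈ 15.0328.
y_gold = 15.0328^0.49 ≈ 3.7736.
c_gold = y_gold − (n+δ)·k_gold = 3.7736 − 0.123·15.0328 ≈ 1.9245.

c_gold ≈ 1.925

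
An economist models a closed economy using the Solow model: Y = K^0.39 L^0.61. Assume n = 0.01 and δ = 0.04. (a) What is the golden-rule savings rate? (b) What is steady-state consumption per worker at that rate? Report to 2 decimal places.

(a) s_gold = 0.39; (b) c_gold ≈ 2.27

Capital per worker breaks even when investment replaces (n + δ)·k; here n + δ = 0.05.
For Cobb-Douglas, s_gold equals capital's share: s_gold = 0.39.
Maximizing c = f(k) − (n+δ)·k gives f'(k) = n+δ, i.e. 0.39·k^(0.39−1) = 0.05, so k_gold = (0.39/0.05)^(1/0.61) ≈ 29.0035.
y_gold = 29.0035^0.39 ≈ 3.7184; c_gold = (1−0.39)·y_gold ≈ 2.2682.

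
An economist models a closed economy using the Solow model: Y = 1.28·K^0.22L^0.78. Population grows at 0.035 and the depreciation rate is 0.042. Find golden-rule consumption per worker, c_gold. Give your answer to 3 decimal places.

Break-even investment rate: n + δ = 0.035 + 0.042 = 0.077.
At the golden rule the marginal product of capital equals n+δ: 0.22·1.28·k^(0.22−1) = 0.077. Solving, k_gold = (0.22·1.28/0.077)^(1/0.78) ≈ 5.2720.
y_gold = 1.28·5.2720^0.22 ≈ 1.8452.
c_gold = y_gold − (n+δ)·k_gold = 1.8452 − 0.077·5.2720 ≈ 1.4393.

c_gold ≈ 1.439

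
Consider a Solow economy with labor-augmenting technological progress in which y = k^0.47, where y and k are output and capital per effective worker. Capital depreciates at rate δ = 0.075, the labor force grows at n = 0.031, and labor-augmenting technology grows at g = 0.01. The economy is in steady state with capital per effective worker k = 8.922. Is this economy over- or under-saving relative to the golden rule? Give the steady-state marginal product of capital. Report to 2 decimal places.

Break-even investment rate: n + g + δ = 0.031 + 0.01 + 0.075 = 0.116.
MPK = 0.47·k^(0.47−1) = 0.47·8.922^(-0.53) ≈ 0.1474.
MPK > 0.116, so the economy is dynamically efficient (under-saving).

under-saving; MPK ≈ 0.15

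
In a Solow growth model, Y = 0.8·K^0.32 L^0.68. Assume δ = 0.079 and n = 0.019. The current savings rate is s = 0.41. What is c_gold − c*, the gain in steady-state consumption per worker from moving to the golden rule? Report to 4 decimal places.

Δc ≈ 0.0214

Capital per worker breaks even when investment replaces (n + δ)·k; here n + δ = 0.098.
Current steady state (s = 0.41): k* = (0.41·0.8/0.098)^(1/0.68) ≈ 5.9094, y* = 0.8·5.9094^0.32 ≈ 1.4125, c* = (1−0.41)·1.4125 ≈ 0.8334.
Maximizing c = f(k) − (n+δ)·k gives f'(k) = n+δ, i.e. 0.32·0.8·k^(0.32−1) = 0.098, so k_gold = (0.32·0.8/0.098)^(1/0.68) ≈ 4.1045.
y_gold = 0.8·4.1045^0.32 ≈ 1.2570, c_gold = y_gold − 0.098·k_gold ≈ 0.8548.
Gain: Δc = 0.8548 − 0.8334 ≈ 0.0214.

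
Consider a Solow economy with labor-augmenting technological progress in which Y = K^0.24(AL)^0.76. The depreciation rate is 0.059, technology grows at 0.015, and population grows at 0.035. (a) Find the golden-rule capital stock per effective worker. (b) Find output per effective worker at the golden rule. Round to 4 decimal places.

(a) k_gold ≈ 2.8251; (b) y_gold ≈ 1.2831

The effective depreciation rate is n + g + δ = 0.035 + 0.015 + 0.059 = 0.109.
At the golden rule the marginal product of capital equals n+g+δ: 0.24·k^(0.24−1) = 0.109. Solving, k_gold = (0.24/0.109)^(1/0.76) ≈ 2.8251.
y_gold = 2.8251^0.24 ≈ 1.2831.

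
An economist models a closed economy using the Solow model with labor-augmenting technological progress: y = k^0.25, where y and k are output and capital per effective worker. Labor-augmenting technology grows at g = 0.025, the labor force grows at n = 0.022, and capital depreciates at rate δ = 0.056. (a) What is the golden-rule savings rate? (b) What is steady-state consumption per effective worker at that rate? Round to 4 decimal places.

(a) s_gold = 0.2500; (b) c_gold ≈ 1.0079

n + g + δ = 0.022 + 0.025 + 0.056 = 0.103.
For Cobb-Douglas, s_gold equals capital's share: s_gold = 0.25.
Setting f'(k) = n+g+δ gives 0.25·k^(0.25−1) = 0.103, hence k_gold = (0.25/0.103)^(1/0.75) ≈ 3.2619.
y_gold = 3.2619^0.25 ≈ 1.3439; c_gold = (1−0.25)·y_gold ≈ 1.0079.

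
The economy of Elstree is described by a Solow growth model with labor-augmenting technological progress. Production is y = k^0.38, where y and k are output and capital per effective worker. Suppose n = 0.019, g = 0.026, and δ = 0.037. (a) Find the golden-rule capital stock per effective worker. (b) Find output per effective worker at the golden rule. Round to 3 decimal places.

Break-even investment rate: n + g + δ = 0.019 + 0.026 + 0.037 = 0.082.
At the golden rule the marginal product of capital equals n+g+δ: 0.38·k^(0.38−1) = 0.082. Solving, k_gold = (0.38/0.082)^(1/0.62) ≈ 11.8616.
y_gold = 11.8616^0.38 ≈ 2.5596.

(a) k_gold ≈ 11.862; (b) y_gold ≈ 2.560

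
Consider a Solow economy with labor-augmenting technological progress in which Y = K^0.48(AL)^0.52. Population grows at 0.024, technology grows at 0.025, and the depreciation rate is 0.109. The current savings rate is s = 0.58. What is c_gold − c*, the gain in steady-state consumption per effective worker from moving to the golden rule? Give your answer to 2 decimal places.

Δc ≈ 0.06

Capital per effective worker breaks even when investment replaces (n + g + δ)·k; here n + g + δ = 0.158.
Current steady state (s = 0.58): k* = (0.58/0.158)^(1/0.52) ≈ 12.1926, y* = 12.1926^0.48 ≈ 3.3214, c* = (1−0.58)·3.3214 ≈ 1.3950.
At the golden rule the marginal product of capital equals n+g+δ: 0.48·k^(0.48−1) = 0.158. Solving, k_gold = (0.48/0.158)^(1/0.52) ≈ 8.4732.
y_gold = 8.4732^0.48 ≈ 2.7891, c_gold = y_gold − 0.158·k_gold ≈ 1.4503.
Gain: Δc = 1.4503 − 1.3950 ≈ 0.0553.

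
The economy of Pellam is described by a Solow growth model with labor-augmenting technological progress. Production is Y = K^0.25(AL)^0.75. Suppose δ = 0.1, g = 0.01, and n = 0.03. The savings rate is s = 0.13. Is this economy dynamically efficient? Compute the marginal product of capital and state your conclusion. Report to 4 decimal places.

The effective depreciation rate is n + g + δ = 0.03 + 0.01 + 0.1 = 0.14.
Steady-state k*: s·k^0.25 = 0.14·k gives k* = (0.13/0.14)^(1/0.75) ≈ 0.9059.
MPK = 0.25·0.9059^(-0.75) ≈ 0.2692.
MPK > n+g+δ = 0.14, so the economy is dynamically efficient (under-saving).

dynamically efficient; MPK ≈ 0.2692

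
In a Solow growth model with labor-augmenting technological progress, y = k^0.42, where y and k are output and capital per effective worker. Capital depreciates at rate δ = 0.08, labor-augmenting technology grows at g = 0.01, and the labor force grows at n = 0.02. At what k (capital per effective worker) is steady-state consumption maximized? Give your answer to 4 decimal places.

k_gold ≈ 10.0740

The effective depreciation rate is n + g + δ = 0.02 + 0.01 + 0.08 = 0.11.
Setting f'(k) = n+g+δ gives 0.42·k^(0.42−1) = 0.11, hence k_gold = (0.42/0.11)^(1/0.58) ≈ 10.0740.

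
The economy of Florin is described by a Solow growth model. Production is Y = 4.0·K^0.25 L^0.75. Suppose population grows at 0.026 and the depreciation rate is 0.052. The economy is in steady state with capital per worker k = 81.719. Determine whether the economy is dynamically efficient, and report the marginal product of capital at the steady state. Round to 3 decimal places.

dynamically inefficient; MPK ≈ 0.037

The effective depreciation rate is n + δ = 0.026 + 0.052 = 0.078.
MPK = 0.25·4.0·k^(0.25−1) = 0.25·4.0·81.719^(-0.75) ≈ 0.0368.
MPK < 0.078, so the economy is dynamically inefficient (over-saving).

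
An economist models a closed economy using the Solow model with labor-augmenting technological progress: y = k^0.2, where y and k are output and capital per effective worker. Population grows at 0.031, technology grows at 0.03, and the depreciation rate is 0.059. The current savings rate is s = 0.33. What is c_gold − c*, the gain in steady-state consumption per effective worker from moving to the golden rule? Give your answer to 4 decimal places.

Capital per effective worker breaks even when investment replaces (n + g + δ)·k; here n + g + δ = 0.12.
Current steady state (s = 0.33): k* = (0.33/0.12)^(1/0.8) ≈ 3.5413, y* = 3.5413^0.2 ≈ 1.2878, c* = (1−0.33)·1.2878 ≈ 0.8628.
Setting f'(k) = n+g+δ gives 0.2·k^(0.2−1) = 0.12, hence k_gold = (0.2/0.12)^(1/0.8) ≈ 1.8937.
y_gold = 1.8937^0.2 ≈ 1.1362, c_gold = y_gold − 0.12·k_gold ≈ 0.9090.
Gain: Δc = 0.9090 − 0.8628 ≈ 0.0462.

Δc ≈ 0.0462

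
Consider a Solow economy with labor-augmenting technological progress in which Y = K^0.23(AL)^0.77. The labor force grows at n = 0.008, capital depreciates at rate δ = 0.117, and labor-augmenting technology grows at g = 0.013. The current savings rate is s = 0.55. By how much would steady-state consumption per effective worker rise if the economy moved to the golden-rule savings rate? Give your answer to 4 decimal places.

Capital per effective worker breaks even when investment replaces (n + g + δ)·k; here n + g + δ = 0.138.
Current steady state (s = 0.55): k* = (0.55/0.138)^(1/0.77) ≈ 6.0235, y* = 6.0235^0.23 ≈ 1.5114, c* = (1−0.55)·1.5114 ≈ 0.6801.
At the golden rule the marginal product of capital equals n+g+δ: 0.23·k^(0.23−1) = 0.138. Solving, k_gold = (0.23/0.138)^(1/0.77) ≈ 1.9414.
y_gold = 1.9414^0.23 ≈ 1.1648, c_gold = y_gold − 0.138·k_gold ≈ 0.8969.
Gain: Δc = 0.8969 − 0.6801 ≈ 0.2168.

Δc ≈ 0.2168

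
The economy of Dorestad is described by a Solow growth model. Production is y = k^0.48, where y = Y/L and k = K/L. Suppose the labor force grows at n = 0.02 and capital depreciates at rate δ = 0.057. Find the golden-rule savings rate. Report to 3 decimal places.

s_gold = 0.480

The effective depreciation rate is n + δ = 0.02 + 0.057 = 0.077.
At the golden rule MPK = n+δ, and in any Cobb-Douglas steady state s = (n+δ)·k/y = MPK·k/y = capital's share 0.48.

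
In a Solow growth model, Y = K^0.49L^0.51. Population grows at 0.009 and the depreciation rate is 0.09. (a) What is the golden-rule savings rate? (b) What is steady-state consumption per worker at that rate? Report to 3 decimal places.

The effective depreciation rate is n + δ = 0.009 + 0.09 = 0.099.
For Cobb-Douglas, s_gold equals capital's share: s_gold = 0.49.
Setting f'(k) = n+δ gives 0.49·k^(0.49−1) = 0.099, hence k_gold = (0.49/0.099)^(1/0.51) ≈ 23.0083.
y_gold = 23.0083^0.49 ≈ 4.6486; c_gold = (1−0.49)·y_gold ≈ 2.3708.

(a) s_gold = 0.490; (b) c_gold ≈ 2.371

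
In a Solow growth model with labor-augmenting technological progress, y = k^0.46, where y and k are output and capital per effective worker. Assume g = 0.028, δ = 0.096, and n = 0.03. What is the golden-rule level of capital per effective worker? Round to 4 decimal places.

Capital per effective worker breaks even when investment replaces (n + g + δ)·k; here n + g + δ = 0.154.
Maximizing c = f(k) − (n+g+δ)·k gives f'(k) = n+g+δ, i.e. 0.46·k^(0.46−1) = 0.154, so k_gold = (0.46/0.154)^(1/0.54) ≈ 7.5870.

k_gold ≈ 7.5870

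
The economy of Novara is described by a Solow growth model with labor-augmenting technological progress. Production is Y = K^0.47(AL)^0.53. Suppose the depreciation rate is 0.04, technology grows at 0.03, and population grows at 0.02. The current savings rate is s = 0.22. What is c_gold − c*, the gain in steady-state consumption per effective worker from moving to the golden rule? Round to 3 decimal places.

Capital per effective worker breaks even when investment replaces (n + g + δ)·k; here n + g + δ = 0.09.
Current steady state (s = 0.22): k* = (0.22/0.09)^(1/0.53) ≈ 5.4003, y* = 5.4003^0.47 ≈ 2.2092, c* = (1−0.22)·2.2092 ≈ 1.7232.
Maximizing c = f(k) − (n+g+δ)·k gives f'(k) = n+g+δ, i.e. 0.47·k^(0.47−1) = 0.09, so k_gold = (0.47/0.09)^(1/0.53) ≈ 22.6175.
y_gold = 22.6175^0.47 ≈ 4.3310, c_gold = y_gold − 0.09·k_gold ≈ 2.2954.
Gain: Δc = 2.2954 − 1.7232 ≈ 0.5723.

Δc ≈ 0.572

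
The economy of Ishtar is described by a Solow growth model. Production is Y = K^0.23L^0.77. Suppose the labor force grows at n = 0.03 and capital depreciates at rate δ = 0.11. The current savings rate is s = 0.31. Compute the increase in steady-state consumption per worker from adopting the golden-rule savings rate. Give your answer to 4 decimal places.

Capital per worker breaks even when investment replaces (n + δ)·k; here n + δ = 0.14.
Current steady state (s = 0.31): k* = (0.31/0.14)^(1/0.77) ≈ 2.8077, y* = 2.8077^0.23 ≈ 1.2680, c* = (1−0.31)·1.2680 ≈ 0.8749.
Setting f'(k) = n+δ gives 0.23·k^(0.23−1) = 0.14, hence k_gold = (0.23/0.14)^(1/0.77) ≈ 1.9055.
y_gold = 1.9055^0.23 ≈ 1.1598, c_gold = y_gold − 0.14·k_gold ≈ 0.8931.
Gain: Δc = 0.8931 − 0.8749 ≈ 0.0182.

Δc ≈ 0.0182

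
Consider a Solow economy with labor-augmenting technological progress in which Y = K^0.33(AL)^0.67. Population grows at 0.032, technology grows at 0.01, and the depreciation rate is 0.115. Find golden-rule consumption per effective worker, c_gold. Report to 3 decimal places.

Break-even investment rate: n + g + δ = 0.032 + 0.01 + 0.115 = 0.157.
Golden rule sets MPK = n+g+δ: 0.33·k^(0.33−1) = 0.157, so k_gold = (0.33/0.157)^(1/0.67) ≈ 3.0305.
y_gold = 3.0305^0.33 ≈ 1.4418.
c_gold = y_gold − (n+g+δ)·k_gold = 1.4418 − 0.157·3.0305 ≈ 0.9660.

c_gold ≈ 0.966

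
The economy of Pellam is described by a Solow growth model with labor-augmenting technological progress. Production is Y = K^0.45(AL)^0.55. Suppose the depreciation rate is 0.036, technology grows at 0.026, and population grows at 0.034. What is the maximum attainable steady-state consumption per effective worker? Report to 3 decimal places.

The effective depreciation rate is n + g + δ = 0.034 + 0.026 + 0.036 = 0.096.
Setting f'(k) = n+g+δ gives 0.45·k^(0.45−1) = 0.096, hence k_gold = (0.45/0.096)^(1/0.55) ≈ 16.5918.
y_gold = 16.5918^0.45 ≈ 3.5396.
c_gold = y_gold − (n+g+δ)·k_gold = 3.5396 − 0.096·16.5918 ≈ 1.9468.

c_gold ≈ 1.947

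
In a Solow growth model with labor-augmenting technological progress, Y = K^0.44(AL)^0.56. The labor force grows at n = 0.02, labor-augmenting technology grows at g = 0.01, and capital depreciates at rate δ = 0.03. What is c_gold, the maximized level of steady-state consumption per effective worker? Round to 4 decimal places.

n + g + δ = 0.02 + 0.01 + 0.03 = 0.06.
At the golden rule the marginal product of capital equals n+g+δ: 0.44·k^(0.44−1) = 0.06. Solving, k_gold = (0.44/0.06)^(1/0.56) ≈ 35.0898.
y_gold = 35.0898^0.44 ≈ 4.7850.
c_gold = y_gold − (n+g+δ)·k_gold = 4.7850 − 0.06·35.0898 ≈ 2.6796.

c_gold ≈ 2.6796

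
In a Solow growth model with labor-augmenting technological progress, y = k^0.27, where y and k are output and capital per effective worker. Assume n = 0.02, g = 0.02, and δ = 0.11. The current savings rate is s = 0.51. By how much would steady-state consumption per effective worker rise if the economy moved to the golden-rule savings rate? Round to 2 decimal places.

The effective depreciation rate is n + g + δ = 0.02 + 0.02 + 0.11 = 0.15.
Current steady state (s = 0.51): k* = (0.51/0.15)^(1/0.73) ≈ 5.3463, y* = 5.3463^0.27 ≈ 1.5724, c* = (1−0.51)·1.5724 ≈ 0.7705.
At the golden rule the marginal product of capital equals n+g+δ: 0.27·k^(0.27−1) = 0.15. Solving, k_gold = (0.27/0.15)^(1/0.73) ≈ 2.2371.
y_gold = 2.2371^0.27 ≈ 1.2428, c_gold = y_gold − 0.15·k_gold ≈ 0.9073.
Gain: Δc = 0.9073 − 0.7705 ≈ 0.1368.

Δc ≈ 0.14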